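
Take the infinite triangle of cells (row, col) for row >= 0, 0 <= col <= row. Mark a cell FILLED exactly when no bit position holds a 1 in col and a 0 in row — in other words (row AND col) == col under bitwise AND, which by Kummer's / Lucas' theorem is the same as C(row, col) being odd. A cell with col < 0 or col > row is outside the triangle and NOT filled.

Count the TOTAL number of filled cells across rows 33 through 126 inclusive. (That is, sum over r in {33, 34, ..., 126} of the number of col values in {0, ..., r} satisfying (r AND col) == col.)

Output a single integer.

Answer: 1814

Derivation:
r33=100001 pc2: +4 =4
r34=100010 pc2: +4 =8
r35=100011 pc3: +8 =16
r36=100100 pc2: +4 =20
r37=100101 pc3: +8 =28
r38=100110 pc3: +8 =36
r39=100111 pc4: +16 =52
r40=101000 pc2: +4 =56
r41=101001 pc3: +8 =64
r42=101010 pc3: +8 =72
r43=101011 pc4: +16 =88
r44=101100 pc3: +8 =96
r45=101101 pc4: +16 =112
r46=101110 pc4: +16 =128
r47=101111 pc5: +32 =160
r48=110000 pc2: +4 =164
r49=110001 pc3: +8 =172
r50=110010 pc3: +8 =180
r51=110011 pc4: +16 =196
r52=110100 pc3: +8 =204
r53=110101 pc4: +16 =220
r54=110110 pc4: +16 =236
r55=110111 pc5: +32 =268
r56=111000 pc3: +8 =276
r57=111001 pc4: +16 =292
r58=111010 pc4: +16 =308
r59=111011 pc5: +32 =340
r60=111100 pc4: +16 =356
r61=111101 pc5: +32 =388
r62=111110 pc5: +32 =420
r63=111111 pc6: +64 =484
r64=1000000 pc1: +2 =486
r65=1000001 pc2: +4 =490
r66=1000010 pc2: +4 =494
r67=1000011 pc3: +8 =502
r68=1000100 pc2: +4 =506
r69=1000101 pc3: +8 =514
r70=1000110 pc3: +8 =522
r71=1000111 pc4: +16 =538
r72=1001000 pc2: +4 =542
r73=1001001 pc3: +8 =550
r74=1001010 pc3: +8 =558
r75=1001011 pc4: +16 =574
r76=1001100 pc3: +8 =582
r77=1001101 pc4: +16 =598
r78=1001110 pc4: +16 =614
r79=1001111 pc5: +32 =646
r80=1010000 pc2: +4 =650
r81=1010001 pc3: +8 =658
r82=1010010 pc3: +8 =666
r83=1010011 pc4: +16 =682
r84=1010100 pc3: +8 =690
r85=1010101 pc4: +16 =706
r86=1010110 pc4: +16 =722
r87=1010111 pc5: +32 =754
r88=1011000 pc3: +8 =762
r89=1011001 pc4: +16 =778
r90=1011010 pc4: +16 =794
r91=1011011 pc5: +32 =826
r92=1011100 pc4: +16 =842
r93=1011101 pc5: +32 =874
r94=1011110 pc5: +32 =906
r95=1011111 pc6: +64 =970
r96=1100000 pc2: +4 =974
r97=1100001 pc3: +8 =982
r98=1100010 pc3: +8 =990
r99=1100011 pc4: +16 =1006
r100=1100100 pc3: +8 =1014
r101=1100101 pc4: +16 =1030
r102=1100110 pc4: +16 =1046
r103=1100111 pc5: +32 =1078
r104=1101000 pc3: +8 =1086
r105=1101001 pc4: +16 =1102
r106=1101010 pc4: +16 =1118
r107=1101011 pc5: +32 =1150
r108=1101100 pc4: +16 =1166
r109=1101101 pc5: +32 =1198
r110=1101110 pc5: +32 =1230
r111=1101111 pc6: +64 =1294
r112=1110000 pc3: +8 =1302
r113=1110001 pc4: +16 =1318
r114=1110010 pc4: +16 =1334
r115=1110011 pc5: +32 =1366
r116=1110100 pc4: +16 =1382
r117=1110101 pc5: +32 =1414
r118=1110110 pc5: +32 =1446
r119=1110111 pc6: +64 =1510
r120=1111000 pc4: +16 =1526
r121=1111001 pc5: +32 =1558
r122=1111010 pc5: +32 =1590
r123=1111011 pc6: +64 =1654
r124=1111100 pc5: +32 =1686
r125=1111101 pc6: +64 =1750
r126=1111110 pc6: +64 =1814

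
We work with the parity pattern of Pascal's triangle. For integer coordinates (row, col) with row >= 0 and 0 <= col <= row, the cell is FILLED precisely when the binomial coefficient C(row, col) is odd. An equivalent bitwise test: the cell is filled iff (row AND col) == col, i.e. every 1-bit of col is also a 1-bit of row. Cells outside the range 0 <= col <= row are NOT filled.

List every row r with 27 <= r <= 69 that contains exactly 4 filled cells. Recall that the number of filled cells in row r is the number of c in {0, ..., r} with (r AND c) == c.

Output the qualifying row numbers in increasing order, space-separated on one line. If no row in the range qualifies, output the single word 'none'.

Answer: 33 34 36 40 48 65 66 68

Derivation:
Row r has 2^popcount(r) filled cells, so we need popcount(r) = log2(4) = 2.
Scan r = 27..69 and keep those with exactly 2 one-bits:
r=27=11011 popcount=4 -> skip
r=28=11100 popcount=3 -> skip
r=29=11101 popcount=4 -> skip
r=30=11110 popcount=4 -> skip
r=31=11111 popcount=5 -> skip
r=32=100000 popcount=1 -> skip
r=33=100001 popcount=2 -> KEEP
r=34=100010 popcount=2 -> KEEP
r=35=100011 popcount=3 -> skip
r=36=100100 popcount=2 -> KEEP
r=37=100101 popcount=3 -> skip
r=38=100110 popcount=3 -> skip
r=39=100111 popcount=4 -> skip
r=40=101000 popcount=2 -> KEEP
r=41=101001 popcount=3 -> skip
r=42=101010 popcount=3 -> skip
r=43=101011 popcount=4 -> skip
r=44=101100 popcount=3 -> skip
r=45=101101 popcount=4 -> skip
r=46=101110 popcount=4 -> skip
r=47=101111 popcount=5 -> skip
r=48=110000 popcount=2 -> KEEP
r=49=110001 popcount=3 -> skip
r=50=110010 popcount=3 -> skip
r=51=110011 popcount=4 -> skip
r=52=110100 popcount=3 -> skip
r=53=110101 popcount=4 -> skip
r=54=110110 popcount=4 -> skip
r=55=110111 popcount=5 -> skip
r=56=111000 popcount=3 -> skip
r=57=111001 popcount=4 -> skip
r=58=111010 popcount=4 -> skip
r=59=111011 popcount=5 -> skip
r=60=111100 popcount=4 -> skip
r=61=111101 popcount=5 -> skip
r=62=111110 popcount=5 -> skip
r=63=111111 popcount=6 -> skip
r=64=1000000 popcount=1 -> skip
r=65=1000001 popcount=2 -> KEEP
r=66=1000010 popcount=2 -> KEEP
r=67=1000011 popcount=3 -> skip
r=68=1000100 popcount=2 -> KEEP
r=69=1000101 popcount=3 -> skip
Kept rows: 33 34 36 40 48 65 66 68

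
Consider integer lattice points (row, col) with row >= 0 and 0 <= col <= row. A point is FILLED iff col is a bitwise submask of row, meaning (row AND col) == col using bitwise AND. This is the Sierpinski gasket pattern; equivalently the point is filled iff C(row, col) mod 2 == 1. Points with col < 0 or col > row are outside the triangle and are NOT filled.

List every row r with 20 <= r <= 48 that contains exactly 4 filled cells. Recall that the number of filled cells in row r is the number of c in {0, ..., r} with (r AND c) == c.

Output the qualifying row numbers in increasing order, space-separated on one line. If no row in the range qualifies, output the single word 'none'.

Answer: 20 24 33 34 36 40 48

Derivation:
Row r has 2^popcount(r) filled cells, so we need popcount(r) = log2(4) = 2.
Scan r = 20..48 and keep those with exactly 2 one-bits:
r=20=10100 popcount=2 -> KEEP
r=21=10101 popcount=3 -> skip
r=22=10110 popcount=3 -> skip
r=23=10111 popcount=4 -> skip
r=24=11000 popcount=2 -> KEEP
r=25=11001 popcount=3 -> skip
r=26=11010 popcount=3 -> skip
r=27=11011 popcount=4 -> skip
r=28=11100 popcount=3 -> skip
r=29=11101 popcount=4 -> skip
r=30=11110 popcount=4 -> skip
r=31=11111 popcount=5 -> skip
r=32=100000 popcount=1 -> skip
r=33=100001 popcount=2 -> KEEP
r=34=100010 popcount=2 -> KEEP
r=35=100011 popcount=3 -> skip
r=36=100100 popcount=2 -> KEEP
r=37=100101 popcount=3 -> skip
r=38=100110 popcount=3 -> skip
r=39=100111 popcount=4 -> skip
r=40=101000 popcount=2 -> KEEP
r=41=101001 popcount=3 -> skip
r=42=101010 popcount=3 -> skip
r=43=101011 popcount=4 -> skip
r=44=101100 popcount=3 -> skip
r=45=101101 popcount=4 -> skip
r=46=101110 popcount=4 -> skip
r=47=101111 popcount=5 -> skip
r=48=110000 popcount=2 -> KEEP
Kept rows: 20 24 33 34 36 40 48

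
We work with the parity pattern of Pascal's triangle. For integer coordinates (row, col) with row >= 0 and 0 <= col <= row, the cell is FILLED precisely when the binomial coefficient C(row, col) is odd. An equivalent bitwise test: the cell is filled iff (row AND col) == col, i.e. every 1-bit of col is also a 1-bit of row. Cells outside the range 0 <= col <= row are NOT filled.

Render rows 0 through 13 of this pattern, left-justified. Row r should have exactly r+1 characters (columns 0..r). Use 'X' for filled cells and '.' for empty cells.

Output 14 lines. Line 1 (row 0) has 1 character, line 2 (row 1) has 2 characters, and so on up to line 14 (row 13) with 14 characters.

r0=0: X
r1=1: XX
r2=10: X.X
r3=11: XXXX
r4=100: X...X
r5=101: XX..XX
r6=110: X.X.X.X
r7=111: XXXXXXXX
r8=1000: X.......X
r9=1001: XX......XX
r10=1010: X.X.....X.X
r11=1011: XXXX....XXXX
r12=1100: X...X...X...X
r13=1101: XX..XX..XX..XX

Answer: X
XX
X.X
XXXX
X...X
XX..XX
X.X.X.X
XXXXXXXX
X.......X
XX......XX
X.X.....X.X
XXXX....XXXX
X...X...X...X
XX..XX..XX..XX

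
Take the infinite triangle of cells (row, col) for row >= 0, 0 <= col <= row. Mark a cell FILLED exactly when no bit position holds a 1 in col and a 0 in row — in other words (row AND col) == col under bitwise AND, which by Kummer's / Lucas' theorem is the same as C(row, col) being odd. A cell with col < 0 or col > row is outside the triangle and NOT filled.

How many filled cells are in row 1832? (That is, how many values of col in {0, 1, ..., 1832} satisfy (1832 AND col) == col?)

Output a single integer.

Answer: 32

Derivation:
1832 in binary = 11100101000
popcount(1832) = number of 1-bits in 11100101000 = 5
A col c satisfies (1832 AND c) == c iff every set bit of c is also set in 1832; each of the 5 set bits of 1832 can independently be on or off in c.
count = 2^5 = 32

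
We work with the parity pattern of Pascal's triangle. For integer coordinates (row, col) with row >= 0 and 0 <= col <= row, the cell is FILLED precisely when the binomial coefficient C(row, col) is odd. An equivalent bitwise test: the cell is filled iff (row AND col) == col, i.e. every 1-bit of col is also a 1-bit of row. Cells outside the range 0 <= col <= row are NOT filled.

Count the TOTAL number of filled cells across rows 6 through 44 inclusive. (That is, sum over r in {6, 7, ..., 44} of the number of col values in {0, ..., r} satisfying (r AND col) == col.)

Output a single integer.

Answer: 326

Derivation:
r6=110 pc2: +4 =4
r7=111 pc3: +8 =12
r8=1000 pc1: +2 =14
r9=1001 pc2: +4 =18
r10=1010 pc2: +4 =22
r11=1011 pc3: +8 =30
r12=1100 pc2: +4 =34
r13=1101 pc3: +8 =42
r14=1110 pc3: +8 =50
r15=1111 pc4: +16 =66
r16=10000 pc1: +2 =68
r17=10001 pc2: +4 =72
r18=10010 pc2: +4 =76
r19=10011 pc3: +8 =84
r20=10100 pc2: +4 =88
r21=10101 pc3: +8 =96
r22=10110 pc3: +8 =104
r23=10111 pc4: +16 =120
r24=11000 pc2: +4 =124
r25=11001 pc3: +8 =132
r26=11010 pc3: +8 =140
r27=11011 pc4: +16 =156
r28=11100 pc3: +8 =164
r29=11101 pc4: +16 =180
r30=11110 pc4: +16 =196
r31=11111 pc5: +32 =228
r32=100000 pc1: +2 =230
r33=100001 pc2: +4 =234
r34=100010 pc2: +4 =238
r35=100011 pc3: +8 =246
r36=100100 pc2: +4 =250
r37=100101 pc3: +8 =258
r38=100110 pc3: +8 =266
r39=100111 pc4: +16 =282
r40=101000 pc2: +4 =286
r41=101001 pc3: +8 =294
r42=101010 pc3: +8 =302
r43=101011 pc4: +16 =318
r44=101100 pc3: +8 =326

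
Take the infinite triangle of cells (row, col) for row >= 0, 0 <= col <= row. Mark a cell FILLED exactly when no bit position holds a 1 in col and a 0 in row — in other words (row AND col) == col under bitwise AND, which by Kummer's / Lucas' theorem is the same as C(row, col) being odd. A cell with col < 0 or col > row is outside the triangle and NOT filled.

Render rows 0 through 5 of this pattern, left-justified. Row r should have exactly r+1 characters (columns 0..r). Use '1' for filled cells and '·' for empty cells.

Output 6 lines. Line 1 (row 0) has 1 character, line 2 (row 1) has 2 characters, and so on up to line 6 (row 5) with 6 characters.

Answer: 1
11
1·1
1111
1···1
11··11

Derivation:
r0=0: 1
r1=1: 11
r2=10: 1·1
r3=11: 1111
r4=100: 1···1
r5=101: 11··11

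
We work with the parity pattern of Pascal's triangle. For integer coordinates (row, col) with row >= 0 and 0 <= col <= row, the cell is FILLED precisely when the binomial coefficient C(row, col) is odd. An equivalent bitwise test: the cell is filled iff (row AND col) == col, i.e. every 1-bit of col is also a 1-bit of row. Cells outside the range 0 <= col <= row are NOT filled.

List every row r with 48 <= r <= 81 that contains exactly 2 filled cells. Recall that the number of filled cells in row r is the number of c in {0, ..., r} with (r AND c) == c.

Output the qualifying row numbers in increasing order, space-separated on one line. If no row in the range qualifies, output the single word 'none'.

Answer: 64

Derivation:
Row r has 2^popcount(r) filled cells, so we need popcount(r) = log2(2) = 1.
Scan r = 48..81 and keep those with exactly 1 one-bits:
r=48=110000 popcount=2 -> skip
r=49=110001 popcount=3 -> skip
r=50=110010 popcount=3 -> skip
r=51=110011 popcount=4 -> skip
r=52=110100 popcount=3 -> skip
r=53=110101 popcount=4 -> skip
r=54=110110 popcount=4 -> skip
r=55=110111 popcount=5 -> skip
r=56=111000 popcount=3 -> skip
r=57=111001 popcount=4 -> skip
r=58=111010 popcount=4 -> skip
r=59=111011 popcount=5 -> skip
r=60=111100 popcount=4 -> skip
r=61=111101 popcount=5 -> skip
r=62=111110 popcount=5 -> skip
r=63=111111 popcount=6 -> skip
r=64=1000000 popcount=1 -> KEEP
r=65=1000001 popcount=2 -> skip
r=66=1000010 popcount=2 -> skip
r=67=1000011 popcount=3 -> skip
r=68=1000100 popcount=2 -> skip
r=69=1000101 popcount=3 -> skip
r=70=1000110 popcount=3 -> skip
r=71=1000111 popcount=4 -> skip
r=72=1001000 popcount=2 -> skip
r=73=1001001 popcount=3 -> skip
r=74=1001010 popcount=3 -> skip
r=75=1001011 popcount=4 -> skip
r=76=1001100 popcount=3 -> skip
r=77=1001101 popcount=4 -> skip
r=78=1001110 popcount=4 -> skip
r=79=1001111 popcount=5 -> skip
r=80=1010000 popcount=2 -> skip
r=81=1010001 popcount=3 -> skip
Kept rows: 64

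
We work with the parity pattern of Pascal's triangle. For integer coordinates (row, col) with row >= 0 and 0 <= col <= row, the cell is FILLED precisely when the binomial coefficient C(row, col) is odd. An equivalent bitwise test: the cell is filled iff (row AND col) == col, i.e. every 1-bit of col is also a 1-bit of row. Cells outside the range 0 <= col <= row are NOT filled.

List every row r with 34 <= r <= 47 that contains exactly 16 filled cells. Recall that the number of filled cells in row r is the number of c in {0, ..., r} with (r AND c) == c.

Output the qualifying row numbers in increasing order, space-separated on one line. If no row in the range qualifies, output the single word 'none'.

Row r has 2^popcount(r) filled cells, so we need popcount(r) = log2(16) = 4.
Scan r = 34..47 and keep those with exactly 4 one-bits:
r=34=100010 popcount=2 -> skip
r=35=100011 popcount=3 -> skip
r=36=100100 popcount=2 -> skip
r=37=100101 popcount=3 -> skip
r=38=100110 popcount=3 -> skip
r=39=100111 popcount=4 -> KEEP
r=40=101000 popcount=2 -> skip
r=41=101001 popcount=3 -> skip
r=42=101010 popcount=3 -> skip
r=43=101011 popcount=4 -> KEEP
r=44=101100 popcount=3 -> skip
r=45=101101 popcount=4 -> KEEP
r=46=101110 popcount=4 -> KEEP
r=47=101111 popcount=5 -> skip
Kept rows: 39 43 45 46

Answer: 39 43 45 46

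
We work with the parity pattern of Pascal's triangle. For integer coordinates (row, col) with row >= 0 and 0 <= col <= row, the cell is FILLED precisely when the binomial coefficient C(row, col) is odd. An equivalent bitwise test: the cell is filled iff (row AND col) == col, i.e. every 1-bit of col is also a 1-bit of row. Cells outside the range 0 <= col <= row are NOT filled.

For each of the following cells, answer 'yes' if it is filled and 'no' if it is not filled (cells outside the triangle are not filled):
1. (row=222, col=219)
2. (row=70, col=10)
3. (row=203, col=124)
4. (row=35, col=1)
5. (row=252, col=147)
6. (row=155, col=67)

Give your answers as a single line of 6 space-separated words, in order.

Answer: no no no yes no no

Derivation:
(222,219): row=0b11011110, col=0b11011011, row AND col = 0b11011010 = 218; 218 != 219 -> empty
(70,10): row=0b1000110, col=0b1010, row AND col = 0b10 = 2; 2 != 10 -> empty
(203,124): row=0b11001011, col=0b1111100, row AND col = 0b1001000 = 72; 72 != 124 -> empty
(35,1): row=0b100011, col=0b1, row AND col = 0b1 = 1; 1 == 1 -> filled
(252,147): row=0b11111100, col=0b10010011, row AND col = 0b10010000 = 144; 144 != 147 -> empty
(155,67): row=0b10011011, col=0b1000011, row AND col = 0b11 = 3; 3 != 67 -> empty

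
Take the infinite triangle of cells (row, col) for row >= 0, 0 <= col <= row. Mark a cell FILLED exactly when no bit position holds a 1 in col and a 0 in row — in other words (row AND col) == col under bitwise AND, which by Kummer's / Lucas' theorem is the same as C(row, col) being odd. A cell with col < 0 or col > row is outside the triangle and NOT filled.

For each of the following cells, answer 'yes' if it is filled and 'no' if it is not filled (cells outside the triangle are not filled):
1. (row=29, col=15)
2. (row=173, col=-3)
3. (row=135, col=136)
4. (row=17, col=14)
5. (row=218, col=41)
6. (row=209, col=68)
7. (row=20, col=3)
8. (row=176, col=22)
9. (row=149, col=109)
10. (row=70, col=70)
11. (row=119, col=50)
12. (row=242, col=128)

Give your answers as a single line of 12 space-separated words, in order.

Answer: no no no no no no no no no yes yes yes

Derivation:
(29,15): row=0b11101, col=0b1111, row AND col = 0b1101 = 13; 13 != 15 -> empty
(173,-3): col outside [0, 173] -> not filled
(135,136): col outside [0, 135] -> not filled
(17,14): row=0b10001, col=0b1110, row AND col = 0b0 = 0; 0 != 14 -> empty
(218,41): row=0b11011010, col=0b101001, row AND col = 0b1000 = 8; 8 != 41 -> empty
(209,68): row=0b11010001, col=0b1000100, row AND col = 0b1000000 = 64; 64 != 68 -> empty
(20,3): row=0b10100, col=0b11, row AND col = 0b0 = 0; 0 != 3 -> empty
(176,22): row=0b10110000, col=0b10110, row AND col = 0b10000 = 16; 16 != 22 -> empty
(149,109): row=0b10010101, col=0b1101101, row AND col = 0b101 = 5; 5 != 109 -> empty
(70,70): row=0b1000110, col=0b1000110, row AND col = 0b1000110 = 70; 70 == 70 -> filled
(119,50): row=0b1110111, col=0b110010, row AND col = 0b110010 = 50; 50 == 50 -> filled
(242,128): row=0b11110010, col=0b10000000, row AND col = 0b10000000 = 128; 128 == 128 -> filled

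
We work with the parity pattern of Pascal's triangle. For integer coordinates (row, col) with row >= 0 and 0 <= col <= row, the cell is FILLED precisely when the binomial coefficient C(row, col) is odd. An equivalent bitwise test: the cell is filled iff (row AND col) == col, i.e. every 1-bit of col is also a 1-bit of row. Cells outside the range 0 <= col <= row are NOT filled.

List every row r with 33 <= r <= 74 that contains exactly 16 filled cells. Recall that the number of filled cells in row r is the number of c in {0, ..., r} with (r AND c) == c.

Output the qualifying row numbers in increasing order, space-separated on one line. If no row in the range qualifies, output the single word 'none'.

Answer: 39 43 45 46 51 53 54 57 58 60 71

Derivation:
Row r has 2^popcount(r) filled cells, so we need popcount(r) = log2(16) = 4.
Scan r = 33..74 and keep those with exactly 4 one-bits:
r=33=100001 popcount=2 -> skip
r=34=100010 popcount=2 -> skip
r=35=100011 popcount=3 -> skip
r=36=100100 popcount=2 -> skip
r=37=100101 popcount=3 -> skip
r=38=100110 popcount=3 -> skip
r=39=100111 popcount=4 -> KEEP
r=40=101000 popcount=2 -> skip
r=41=101001 popcount=3 -> skip
r=42=101010 popcount=3 -> skip
r=43=101011 popcount=4 -> KEEP
r=44=101100 popcount=3 -> skip
r=45=101101 popcount=4 -> KEEP
r=46=101110 popcount=4 -> KEEP
r=47=101111 popcount=5 -> skip
r=48=110000 popcount=2 -> skip
r=49=110001 popcount=3 -> skip
r=50=110010 popcount=3 -> skip
r=51=110011 popcount=4 -> KEEP
r=52=110100 popcount=3 -> skip
r=53=110101 popcount=4 -> KEEP
r=54=110110 popcount=4 -> KEEP
r=55=110111 popcount=5 -> skip
r=56=111000 popcount=3 -> skip
r=57=111001 popcount=4 -> KEEP
r=58=111010 popcount=4 -> KEEP
r=59=111011 popcount=5 -> skip
r=60=111100 popcount=4 -> KEEP
r=61=111101 popcount=5 -> skip
r=62=111110 popcount=5 -> skip
r=63=111111 popcount=6 -> skip
r=64=1000000 popcount=1 -> skip
r=65=1000001 popcount=2 -> skip
r=66=1000010 popcount=2 -> skip
r=67=1000011 popcount=3 -> skip
r=68=1000100 popcount=2 -> skip
r=69=1000101 popcount=3 -> skip
r=70=1000110 popcount=3 -> skip
r=71=1000111 popcount=4 -> KEEP
r=72=1001000 popcount=2 -> skip
r=73=1001001 popcount=3 -> skip
r=74=1001010 popcount=3 -> skip
Kept rows: 39 43 45 46 51 53 54 57 58 60 71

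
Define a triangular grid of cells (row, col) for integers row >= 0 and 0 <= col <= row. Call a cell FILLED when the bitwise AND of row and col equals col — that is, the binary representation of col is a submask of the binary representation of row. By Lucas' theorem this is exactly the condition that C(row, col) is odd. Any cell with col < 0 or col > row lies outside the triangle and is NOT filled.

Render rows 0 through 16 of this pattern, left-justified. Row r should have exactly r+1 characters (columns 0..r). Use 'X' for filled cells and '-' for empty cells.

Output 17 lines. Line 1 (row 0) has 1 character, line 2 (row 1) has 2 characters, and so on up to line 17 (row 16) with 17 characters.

r0=0: X
r1=1: XX
r2=10: X-X
r3=11: XXXX
r4=100: X---X
r5=101: XX--XX
r6=110: X-X-X-X
r7=111: XXXXXXXX
r8=1000: X-------X
r9=1001: XX------XX
r10=1010: X-X-----X-X
r11=1011: XXXX----XXXX
r12=1100: X---X---X---X
r13=1101: XX--XX--XX--XX
r14=1110: X-X-X-X-X-X-X-X
r15=1111: XXXXXXXXXXXXXXXX
r16=10000: X---------------X

Answer: X
XX
X-X
XXXX
X---X
XX--XX
X-X-X-X
XXXXXXXX
X-------X
XX------XX
X-X-----X-X
XXXX----XXXX
X---X---X---X
XX--XX--XX--XX
X-X-X-X-X-X-X-X
XXXXXXXXXXXXXXXX
X---------------X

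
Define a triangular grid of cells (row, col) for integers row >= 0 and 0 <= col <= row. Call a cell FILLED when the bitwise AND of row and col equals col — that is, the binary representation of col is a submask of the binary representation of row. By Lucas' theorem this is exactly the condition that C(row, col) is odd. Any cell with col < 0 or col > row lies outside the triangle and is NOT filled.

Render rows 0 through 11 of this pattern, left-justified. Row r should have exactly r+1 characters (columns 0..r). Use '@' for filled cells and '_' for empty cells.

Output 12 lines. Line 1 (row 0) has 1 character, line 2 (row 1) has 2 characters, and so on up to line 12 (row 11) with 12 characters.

r0=0: @
r1=1: @@
r2=10: @_@
r3=11: @@@@
r4=100: @___@
r5=101: @@__@@
r6=110: @_@_@_@
r7=111: @@@@@@@@
r8=1000: @_______@
r9=1001: @@______@@
r10=1010: @_@_____@_@
r11=1011: @@@@____@@@@

Answer: @
@@
@_@
@@@@
@___@
@@__@@
@_@_@_@
@@@@@@@@
@_______@
@@______@@
@_@_____@_@
@@@@____@@@@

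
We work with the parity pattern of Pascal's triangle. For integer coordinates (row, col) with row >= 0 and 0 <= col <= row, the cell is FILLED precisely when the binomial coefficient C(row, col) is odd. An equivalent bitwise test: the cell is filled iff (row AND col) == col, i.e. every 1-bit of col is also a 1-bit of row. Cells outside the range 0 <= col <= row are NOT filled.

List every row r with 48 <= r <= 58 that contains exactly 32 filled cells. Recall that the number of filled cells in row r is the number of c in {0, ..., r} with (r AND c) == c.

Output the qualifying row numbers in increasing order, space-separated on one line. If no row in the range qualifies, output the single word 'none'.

Answer: 55

Derivation:
Row r has 2^popcount(r) filled cells, so we need popcount(r) = log2(32) = 5.
Scan r = 48..58 and keep those with exactly 5 one-bits:
r=48=110000 popcount=2 -> skip
r=49=110001 popcount=3 -> skip
r=50=110010 popcount=3 -> skip
r=51=110011 popcount=4 -> skip
r=52=110100 popcount=3 -> skip
r=53=110101 popcount=4 -> skip
r=54=110110 popcount=4 -> skip
r=55=110111 popcount=5 -> KEEP
r=56=111000 popcount=3 -> skip
r=57=111001 popcount=4 -> skip
r=58=111010 popcount=4 -> skip
Kept rows: 55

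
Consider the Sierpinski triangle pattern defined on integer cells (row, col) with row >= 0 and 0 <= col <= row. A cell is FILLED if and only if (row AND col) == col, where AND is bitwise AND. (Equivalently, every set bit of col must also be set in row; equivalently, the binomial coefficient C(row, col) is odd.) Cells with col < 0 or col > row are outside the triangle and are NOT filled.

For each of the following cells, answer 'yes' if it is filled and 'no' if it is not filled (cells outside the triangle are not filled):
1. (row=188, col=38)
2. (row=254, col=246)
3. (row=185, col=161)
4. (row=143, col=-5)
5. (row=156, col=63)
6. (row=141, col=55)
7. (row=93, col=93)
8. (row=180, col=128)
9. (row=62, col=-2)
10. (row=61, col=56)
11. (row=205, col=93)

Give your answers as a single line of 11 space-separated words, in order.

(188,38): row=0b10111100, col=0b100110, row AND col = 0b100100 = 36; 36 != 38 -> empty
(254,246): row=0b11111110, col=0b11110110, row AND col = 0b11110110 = 246; 246 == 246 -> filled
(185,161): row=0b10111001, col=0b10100001, row AND col = 0b10100001 = 161; 161 == 161 -> filled
(143,-5): col outside [0, 143] -> not filled
(156,63): row=0b10011100, col=0b111111, row AND col = 0b11100 = 28; 28 != 63 -> empty
(141,55): row=0b10001101, col=0b110111, row AND col = 0b101 = 5; 5 != 55 -> empty
(93,93): row=0b1011101, col=0b1011101, row AND col = 0b1011101 = 93; 93 == 93 -> filled
(180,128): row=0b10110100, col=0b10000000, row AND col = 0b10000000 = 128; 128 == 128 -> filled
(62,-2): col outside [0, 62] -> not filled
(61,56): row=0b111101, col=0b111000, row AND col = 0b111000 = 56; 56 == 56 -> filled
(205,93): row=0b11001101, col=0b1011101, row AND col = 0b1001101 = 77; 77 != 93 -> empty

Answer: no yes yes no no no yes yes no yes no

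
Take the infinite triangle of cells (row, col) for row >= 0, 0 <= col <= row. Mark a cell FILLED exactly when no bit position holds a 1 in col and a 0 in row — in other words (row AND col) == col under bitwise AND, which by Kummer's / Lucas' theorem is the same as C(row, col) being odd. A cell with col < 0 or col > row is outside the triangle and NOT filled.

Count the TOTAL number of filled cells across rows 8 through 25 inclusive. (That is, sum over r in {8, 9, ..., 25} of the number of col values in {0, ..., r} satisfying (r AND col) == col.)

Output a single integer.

r8=1000 pc1: +2 =2
r9=1001 pc2: +4 =6
r10=1010 pc2: +4 =10
r11=1011 pc3: +8 =18
r12=1100 pc2: +4 =22
r13=1101 pc3: +8 =30
r14=1110 pc3: +8 =38
r15=1111 pc4: +16 =54
r16=10000 pc1: +2 =56
r17=10001 pc2: +4 =60
r18=10010 pc2: +4 =64
r19=10011 pc3: +8 =72
r20=10100 pc2: +4 =76
r21=10101 pc3: +8 =84
r22=10110 pc3: +8 =92
r23=10111 pc4: +16 =108
r24=11000 pc2: +4 =112
r25=11001 pc3: +8 =120

Answer: 120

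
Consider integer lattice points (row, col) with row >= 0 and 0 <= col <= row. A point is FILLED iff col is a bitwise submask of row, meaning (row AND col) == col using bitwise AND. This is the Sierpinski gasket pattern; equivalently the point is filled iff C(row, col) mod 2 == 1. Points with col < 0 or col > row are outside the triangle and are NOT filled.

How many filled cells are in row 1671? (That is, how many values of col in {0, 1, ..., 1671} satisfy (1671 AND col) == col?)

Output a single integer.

1671 in binary = 11010000111
popcount(1671) = number of 1-bits in 11010000111 = 6
A col c satisfies (1671 AND c) == c iff every set bit of c is also set in 1671; each of the 6 set bits of 1671 can independently be on or off in c.
count = 2^6 = 64

Answer: 64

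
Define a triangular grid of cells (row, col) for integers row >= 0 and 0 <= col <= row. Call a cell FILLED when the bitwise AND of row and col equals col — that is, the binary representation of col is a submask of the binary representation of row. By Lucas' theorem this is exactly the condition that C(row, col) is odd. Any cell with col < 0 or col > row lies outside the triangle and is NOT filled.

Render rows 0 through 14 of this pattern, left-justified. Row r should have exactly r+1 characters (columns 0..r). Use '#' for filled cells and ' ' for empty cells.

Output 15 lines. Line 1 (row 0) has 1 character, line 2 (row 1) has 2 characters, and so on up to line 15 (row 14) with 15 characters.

r0=0: #
r1=1: ##
r2=10: # #
r3=11: ####
r4=100: #   #
r5=101: ##  ##
r6=110: # # # #
r7=111: ########
r8=1000: #       #
r9=1001: ##      ##
r10=1010: # #     # #
r11=1011: ####    ####
r12=1100: #   #   #   #
r13=1101: ##  ##  ##  ##
r14=1110: # # # # # # # #

Answer: #
##
# #
####
#   #
##  ##
# # # #
########
#       #
##      ##
# #     # #
####    ####
#   #   #   #
##  ##  ##  ##
# # # # # # # #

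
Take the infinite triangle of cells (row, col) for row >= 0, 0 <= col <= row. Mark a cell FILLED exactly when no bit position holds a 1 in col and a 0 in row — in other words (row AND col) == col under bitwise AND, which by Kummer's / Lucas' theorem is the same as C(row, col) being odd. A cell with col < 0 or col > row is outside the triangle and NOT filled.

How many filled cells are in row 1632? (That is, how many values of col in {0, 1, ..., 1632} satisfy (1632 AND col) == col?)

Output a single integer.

1632 in binary = 11001100000
popcount(1632) = number of 1-bits in 11001100000 = 4
A col c satisfies (1632 AND c) == c iff every set bit of c is also set in 1632; each of the 4 set bits of 1632 can independently be on or off in c.
count = 2^4 = 16

Answer: 16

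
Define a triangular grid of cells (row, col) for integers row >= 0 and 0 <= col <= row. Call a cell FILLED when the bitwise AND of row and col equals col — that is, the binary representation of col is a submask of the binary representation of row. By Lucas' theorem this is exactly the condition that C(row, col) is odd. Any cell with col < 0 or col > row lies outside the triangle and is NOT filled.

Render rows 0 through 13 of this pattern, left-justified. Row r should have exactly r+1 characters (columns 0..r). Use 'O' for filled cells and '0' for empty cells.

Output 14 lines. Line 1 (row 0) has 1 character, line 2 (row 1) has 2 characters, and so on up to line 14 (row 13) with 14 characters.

r0=0: O
r1=1: OO
r2=10: O0O
r3=11: OOOO
r4=100: O000O
r5=101: OO00OO
r6=110: O0O0O0O
r7=111: OOOOOOOO
r8=1000: O0000000O
r9=1001: OO000000OO
r10=1010: O0O00000O0O
r11=1011: OOOO0000OOOO
r12=1100: O000O000O000O
r13=1101: OO00OO00OO00OO

Answer: O
OO
O0O
OOOO
O000O
OO00OO
O0O0O0O
OOOOOOOO
O0000000O
OO000000OO
O0O00000O0O
OOOO0000OOOO
O000O000O000O
OO00OO00OO00OO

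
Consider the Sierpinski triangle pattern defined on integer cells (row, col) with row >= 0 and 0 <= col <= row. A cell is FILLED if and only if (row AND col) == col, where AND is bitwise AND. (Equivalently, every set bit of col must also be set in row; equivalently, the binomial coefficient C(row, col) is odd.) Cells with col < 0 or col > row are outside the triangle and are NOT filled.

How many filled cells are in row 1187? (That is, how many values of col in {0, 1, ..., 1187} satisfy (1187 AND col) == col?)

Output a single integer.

1187 in binary = 10010100011
popcount(1187) = number of 1-bits in 10010100011 = 5
A col c satisfies (1187 AND c) == c iff every set bit of c is also set in 1187; each of the 5 set bits of 1187 can independently be on or off in c.
count = 2^5 = 32

Answer: 32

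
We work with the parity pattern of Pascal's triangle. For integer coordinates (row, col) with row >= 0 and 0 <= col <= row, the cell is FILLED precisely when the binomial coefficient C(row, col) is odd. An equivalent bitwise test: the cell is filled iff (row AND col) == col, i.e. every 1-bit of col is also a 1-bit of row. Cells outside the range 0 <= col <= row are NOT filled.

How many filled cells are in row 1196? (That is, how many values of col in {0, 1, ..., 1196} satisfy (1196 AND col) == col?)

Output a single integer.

Answer: 32

Derivation:
1196 in binary = 10010101100
popcount(1196) = number of 1-bits in 10010101100 = 5
A col c satisfies (1196 AND c) == c iff every set bit of c is also set in 1196; each of the 5 set bits of 1196 can independently be on or off in c.
count = 2^5 = 32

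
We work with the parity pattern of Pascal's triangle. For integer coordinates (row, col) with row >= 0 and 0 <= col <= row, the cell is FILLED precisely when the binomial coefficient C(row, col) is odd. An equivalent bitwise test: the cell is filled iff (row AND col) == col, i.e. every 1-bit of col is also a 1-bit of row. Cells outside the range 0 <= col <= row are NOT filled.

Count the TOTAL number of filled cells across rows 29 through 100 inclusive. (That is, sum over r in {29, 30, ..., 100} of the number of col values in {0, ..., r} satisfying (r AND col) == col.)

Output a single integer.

Answer: 1080

Derivation:
r29=11101 pc4: +16 =16
r30=11110 pc4: +16 =32
r31=11111 pc5: +32 =64
r32=100000 pc1: +2 =66
r33=100001 pc2: +4 =70
r34=100010 pc2: +4 =74
r35=100011 pc3: +8 =82
r36=100100 pc2: +4 =86
r37=100101 pc3: +8 =94
r38=100110 pc3: +8 =102
r39=100111 pc4: +16 =118
r40=101000 pc2: +4 =122
r41=101001 pc3: +8 =130
r42=101010 pc3: +8 =138
r43=101011 pc4: +16 =154
r44=101100 pc3: +8 =162
r45=101101 pc4: +16 =178
r46=101110 pc4: +16 =194
r47=101111 pc5: +32 =226
r48=110000 pc2: +4 =230
r49=110001 pc3: +8 =238
r50=110010 pc3: +8 =246
r51=110011 pc4: +16 =262
r52=110100 pc3: +8 =270
r53=110101 pc4: +16 =286
r54=110110 pc4: +16 =302
r55=110111 pc5: +32 =334
r56=111000 pc3: +8 =342
r57=111001 pc4: +16 =358
r58=111010 pc4: +16 =374
r59=111011 pc5: +32 =406
r60=111100 pc4: +16 =422
r61=111101 pc5: +32 =454
r62=111110 pc5: +32 =486
r63=111111 pc6: +64 =550
r64=1000000 pc1: +2 =552
r65=1000001 pc2: +4 =556
r66=1000010 pc2: +4 =560
r67=1000011 pc3: +8 =568
r68=1000100 pc2: +4 =572
r69=1000101 pc3: +8 =580
r70=1000110 pc3: +8 =588
r71=1000111 pc4: +16 =604
r72=1001000 pc2: +4 =608
r73=1001001 pc3: +8 =616
r74=1001010 pc3: +8 =624
r75=1001011 pc4: +16 =640
r76=1001100 pc3: +8 =648
r77=1001101 pc4: +16 =664
r78=1001110 pc4: +16 =680
r79=1001111 pc5: +32 =712
r80=1010000 pc2: +4 =716
r81=1010001 pc3: +8 =724
r82=1010010 pc3: +8 =732
r83=1010011 pc4: +16 =748
r84=1010100 pc3: +8 =756
r85=1010101 pc4: +16 =772
r86=1010110 pc4: +16 =788
r87=1010111 pc5: +32 =820
r88=1011000 pc3: +8 =828
r89=1011001 pc4: +16 =844
r90=1011010 pc4: +16 =860
r91=1011011 pc5: +32 =892
r92=1011100 pc4: +16 =908
r93=1011101 pc5: +32 =940
r94=1011110 pc5: +32 =972
r95=1011111 pc6: +64 =1036
r96=1100000 pc2: +4 =1040
r97=1100001 pc3: +8 =1048
r98=1100010 pc3: +8 =1056
r99=1100011 pc4: +16 =1072
r100=1100100 pc3: +8 =1080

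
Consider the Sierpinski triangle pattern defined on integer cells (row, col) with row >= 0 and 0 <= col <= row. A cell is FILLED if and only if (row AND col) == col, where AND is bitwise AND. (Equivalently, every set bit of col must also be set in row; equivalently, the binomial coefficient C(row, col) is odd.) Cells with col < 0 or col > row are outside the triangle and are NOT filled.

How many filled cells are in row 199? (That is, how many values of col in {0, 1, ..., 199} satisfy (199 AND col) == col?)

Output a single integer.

Answer: 32

Derivation:
199 in binary = 11000111
popcount(199) = number of 1-bits in 11000111 = 5
A col c satisfies (199 AND c) == c iff every set bit of c is also set in 199; each of the 5 set bits of 199 can independently be on or off in c.
count = 2^5 = 32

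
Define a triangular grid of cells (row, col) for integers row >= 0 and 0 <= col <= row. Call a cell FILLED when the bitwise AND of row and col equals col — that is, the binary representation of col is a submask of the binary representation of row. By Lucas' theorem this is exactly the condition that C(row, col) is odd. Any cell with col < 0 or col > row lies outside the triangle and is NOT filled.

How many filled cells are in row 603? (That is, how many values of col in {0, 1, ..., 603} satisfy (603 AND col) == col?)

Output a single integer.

603 in binary = 1001011011
popcount(603) = number of 1-bits in 1001011011 = 6
A col c satisfies (603 AND c) == c iff every set bit of c is also set in 603; each of the 6 set bits of 603 can independently be on or off in c.
count = 2^6 = 64

Answer: 64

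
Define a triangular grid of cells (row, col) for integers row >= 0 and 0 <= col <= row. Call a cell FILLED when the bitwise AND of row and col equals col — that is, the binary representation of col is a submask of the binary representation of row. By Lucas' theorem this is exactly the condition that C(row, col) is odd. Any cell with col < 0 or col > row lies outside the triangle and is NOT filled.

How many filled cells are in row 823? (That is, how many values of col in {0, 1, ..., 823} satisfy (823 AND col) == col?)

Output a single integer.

Answer: 128

Derivation:
823 in binary = 1100110111
popcount(823) = number of 1-bits in 1100110111 = 7
A col c satisfies (823 AND c) == c iff every set bit of c is also set in 823; each of the 7 set bits of 823 can independently be on or off in c.
count = 2^7 = 128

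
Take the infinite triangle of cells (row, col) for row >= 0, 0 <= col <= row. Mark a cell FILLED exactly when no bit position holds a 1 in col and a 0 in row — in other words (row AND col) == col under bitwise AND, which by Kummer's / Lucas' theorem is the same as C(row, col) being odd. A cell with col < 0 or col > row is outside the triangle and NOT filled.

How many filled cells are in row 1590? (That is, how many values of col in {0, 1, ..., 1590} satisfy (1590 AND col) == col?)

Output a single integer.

Answer: 64

Derivation:
1590 in binary = 11000110110
popcount(1590) = number of 1-bits in 11000110110 = 6
A col c satisfies (1590 AND c) == c iff every set bit of c is also set in 1590; each of the 6 set bits of 1590 can independently be on or off in c.
count = 2^6 = 64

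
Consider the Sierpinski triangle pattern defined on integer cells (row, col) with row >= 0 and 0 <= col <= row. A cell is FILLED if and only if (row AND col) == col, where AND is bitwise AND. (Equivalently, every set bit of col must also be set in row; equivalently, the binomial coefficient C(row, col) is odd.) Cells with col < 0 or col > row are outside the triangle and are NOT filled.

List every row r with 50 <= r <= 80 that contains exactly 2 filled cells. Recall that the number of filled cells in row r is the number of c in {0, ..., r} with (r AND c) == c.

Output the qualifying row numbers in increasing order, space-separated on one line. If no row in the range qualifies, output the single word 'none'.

Row r has 2^popcount(r) filled cells, so we need popcount(r) = log2(2) = 1.
Scan r = 50..80 and keep those with exactly 1 one-bits:
r=50=110010 popcount=3 -> skip
r=51=110011 popcount=4 -> skip
r=52=110100 popcount=3 -> skip
r=53=110101 popcount=4 -> skip
r=54=110110 popcount=4 -> skip
r=55=110111 popcount=5 -> skip
r=56=111000 popcount=3 -> skip
r=57=111001 popcount=4 -> skip
r=58=111010 popcount=4 -> skip
r=59=111011 popcount=5 -> skip
r=60=111100 popcount=4 -> skip
r=61=111101 popcount=5 -> skip
r=62=111110 popcount=5 -> skip
r=63=111111 popcount=6 -> skip
r=64=1000000 popcount=1 -> KEEP
r=65=1000001 popcount=2 -> skip
r=66=1000010 popcount=2 -> skip
r=67=1000011 popcount=3 -> skip
r=68=1000100 popcount=2 -> skip
r=69=1000101 popcount=3 -> skip
r=70=1000110 popcount=3 -> skip
r=71=1000111 popcount=4 -> skip
r=72=1001000 popcount=2 -> skip
r=73=1001001 popcount=3 -> skip
r=74=1001010 popcount=3 -> skip
r=75=1001011 popcount=4 -> skip
r=76=1001100 popcount=3 -> skip
r=77=1001101 popcount=4 -> skip
r=78=1001110 popcount=4 -> skip
r=79=1001111 popcount=5 -> skip
r=80=1010000 popcount=2 -> skip
Kept rows: 64

Answer: 64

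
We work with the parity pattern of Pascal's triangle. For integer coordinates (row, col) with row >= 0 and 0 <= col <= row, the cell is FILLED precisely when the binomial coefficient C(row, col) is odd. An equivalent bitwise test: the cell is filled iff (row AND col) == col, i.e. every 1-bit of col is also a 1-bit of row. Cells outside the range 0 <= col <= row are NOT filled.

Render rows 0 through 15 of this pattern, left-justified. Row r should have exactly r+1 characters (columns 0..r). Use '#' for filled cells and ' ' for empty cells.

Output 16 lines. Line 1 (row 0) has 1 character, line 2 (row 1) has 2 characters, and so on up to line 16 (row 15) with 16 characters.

r0=0: #
r1=1: ##
r2=10: # #
r3=11: ####
r4=100: #   #
r5=101: ##  ##
r6=110: # # # #
r7=111: ########
r8=1000: #       #
r9=1001: ##      ##
r10=1010: # #     # #
r11=1011: ####    ####
r12=1100: #   #   #   #
r13=1101: ##  ##  ##  ##
r14=1110: # # # # # # # #
r15=1111: ################

Answer: #
##
# #
####
#   #
##  ##
# # # #
########
#       #
##      ##
# #     # #
####    ####
#   #   #   #
##  ##  ##  ##
# # # # # # # #
################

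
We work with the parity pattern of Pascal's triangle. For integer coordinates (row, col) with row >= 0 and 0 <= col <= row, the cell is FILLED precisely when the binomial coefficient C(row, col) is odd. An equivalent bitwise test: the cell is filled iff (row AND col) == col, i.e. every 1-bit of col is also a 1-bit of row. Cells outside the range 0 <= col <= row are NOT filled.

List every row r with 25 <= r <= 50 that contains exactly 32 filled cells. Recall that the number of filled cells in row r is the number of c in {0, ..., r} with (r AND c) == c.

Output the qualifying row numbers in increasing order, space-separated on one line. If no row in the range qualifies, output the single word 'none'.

Row r has 2^popcount(r) filled cells, so we need popcount(r) = log2(32) = 5.
Scan r = 25..50 and keep those with exactly 5 one-bits:
r=25=11001 popcount=3 -> skip
r=26=11010 popcount=3 -> skip
r=27=11011 popcount=4 -> skip
r=28=11100 popcount=3 -> skip
r=29=11101 popcount=4 -> skip
r=30=11110 popcount=4 -> skip
r=31=11111 popcount=5 -> KEEP
r=32=100000 popcount=1 -> skip
r=33=100001 popcount=2 -> skip
r=34=100010 popcount=2 -> skip
r=35=100011 popcount=3 -> skip
r=36=100100 popcount=2 -> skip
r=37=100101 popcount=3 -> skip
r=38=100110 popcount=3 -> skip
r=39=100111 popcount=4 -> skip
r=40=101000 popcount=2 -> skip
r=41=101001 popcount=3 -> skip
r=42=101010 popcount=3 -> skip
r=43=101011 popcount=4 -> skip
r=44=101100 popcount=3 -> skip
r=45=101101 popcount=4 -> skip
r=46=101110 popcount=4 -> skip
r=47=101111 popcount=5 -> KEEP
r=48=110000 popcount=2 -> skip
r=49=110001 popcount=3 -> skip
r=50=110010 popcount=3 -> skip
Kept rows: 31 47

Answer: 31 47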